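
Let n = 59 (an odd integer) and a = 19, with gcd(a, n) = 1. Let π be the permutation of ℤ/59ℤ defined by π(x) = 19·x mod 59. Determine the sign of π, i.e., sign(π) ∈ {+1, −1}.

+1

Start at x=7: 7 → 15 → 49 → 46 → 48 → 27 → 41 → … (one orbit).
Decompose π into cycles: lengths [29, 29, 1] (3 cycles, including the fixed point 0).
n − c = 59 − 3 = 56; sign = (−1)^56 = +1.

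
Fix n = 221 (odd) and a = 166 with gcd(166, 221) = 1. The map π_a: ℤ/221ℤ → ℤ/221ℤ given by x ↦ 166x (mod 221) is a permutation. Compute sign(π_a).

Orbit of 152 under x↦166x: [152, 38, 120, 30, 118, 140, 35]… (length divides ord_221(166)).
Cycle lengths of π_166 on ℤ/221ℤ: [12, 12, 12, 12, 12, 12, 12, 12, 12, 12, 12, 12, 12, 12, 12, 12, 6, 6, 4, 4, 4, 4, 1]; 23 cycles in total.
sign(π) = (−1)^{n − #cycles} = (−1)^{221−23} = (−1)^198 = +1.

+1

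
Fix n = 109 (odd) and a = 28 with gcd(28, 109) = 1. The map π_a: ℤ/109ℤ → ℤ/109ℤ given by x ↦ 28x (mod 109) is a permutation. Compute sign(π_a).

Trace 46: π^k(46) = [46, 89, 94, 16, 12, 9, 34] for k=0..6.
π_28 has 3 disjoint cycles with lengths [54, 54, 1] on {0,…,108}.
n − c = 109 − 3 = 106; sign = (−1)^106 = +1.
The Jacobi symbol (28|109) = +1 (Zolotarev) agrees.

+1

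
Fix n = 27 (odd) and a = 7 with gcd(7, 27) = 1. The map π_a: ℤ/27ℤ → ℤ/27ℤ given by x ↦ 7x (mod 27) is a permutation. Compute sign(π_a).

Orbit of 4 under x↦7x: [4, 1, 7, 22, 19, 25, 13]… (length divides ord_27(7)).
Decompose π into cycles: lengths [9, 9, 3, 3, 1, 1, 1] (7 cycles, including the fixed point 0).
n − c = 27 − 7 = 20; sign = (−1)^20 = +1.
Via Zolotarev, sign(π_{7}) = (7|27) = +1.

+1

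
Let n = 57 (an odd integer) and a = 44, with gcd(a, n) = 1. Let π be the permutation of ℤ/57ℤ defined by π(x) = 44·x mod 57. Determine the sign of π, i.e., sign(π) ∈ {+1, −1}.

-1

Orbit of 11 under x↦44x: [11, 28, 35, 1, 44, 55, 26]… (length divides ord_57(44)).
6 cycles of lengths [18, 18, 9, 9, 2, 1].
6 cycles on 57: each ℓ→(−1)^(ℓ−1), product (−1)^51 = -1.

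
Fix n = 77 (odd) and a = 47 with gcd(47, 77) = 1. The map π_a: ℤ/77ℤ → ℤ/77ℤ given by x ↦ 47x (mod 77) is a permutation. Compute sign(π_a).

Trace 25: π^k(25) = [25, 20, 16, 59, 1, 47, 53] for k=0..6.
Decompose π into cycles: lengths [30, 30, 6, 5, 5, 1] (6 cycles, including the fixed point 0).
With 6 cycles on 77 points, sign = (−1)^{77−6} = -1.

-1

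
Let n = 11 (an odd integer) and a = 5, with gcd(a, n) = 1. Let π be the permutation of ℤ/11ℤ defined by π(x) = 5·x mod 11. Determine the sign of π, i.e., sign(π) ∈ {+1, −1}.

+1

Trace 3: π^k(3) = [3, 4, 9, 1, 5] for k=0..4.
π_5 has 3 disjoint cycles with lengths [5, 5, 1] on {0,…,10}.
sign(π) = (−1)^{n − #cycles} = (−1)^{11−3} = (−1)^8 = +1.
Zolotarev: (5|11) = +1, matching the cycle-count sign.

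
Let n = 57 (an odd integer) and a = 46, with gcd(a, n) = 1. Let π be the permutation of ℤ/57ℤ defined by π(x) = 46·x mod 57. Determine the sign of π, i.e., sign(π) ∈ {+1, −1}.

Start at x=49: 49 → 31 → 1 → 46 → 7 → 37 → 49 (one orbit).
Cycle type of π: 6×9 + 1×3; total 12 cycles.
With 12 cycles on 57 points, sign = (−1)^{57−12} = -1.
Zolotarev: (46|57) = -1, matching the cycle-count sign.

-1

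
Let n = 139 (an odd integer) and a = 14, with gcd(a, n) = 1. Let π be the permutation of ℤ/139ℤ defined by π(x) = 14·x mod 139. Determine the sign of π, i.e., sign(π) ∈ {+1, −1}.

Trace 1: π^k(1) = [1, 14, 57, 103, 52, 33, 45] for k=0..6.
The orbit structure of x ↦ 14x mod 139: 4 orbits of sizes [46, 46, 46, 1].
sign(π) = (−1)^{n − #cycles} = (−1)^{139−4} = (−1)^135 = -1.
The Jacobi symbol (14|139) = -1 (Zolotarev) agrees.

-1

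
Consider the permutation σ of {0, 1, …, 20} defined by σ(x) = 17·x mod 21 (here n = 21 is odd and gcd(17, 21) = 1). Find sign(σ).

+1

Orbit of 4 under x↦17x: [4, 5, 1, 17, 16, 20]… (length divides ord_21(17)).
Decompose π into cycles: lengths [6, 6, 6, 2, 1] (5 cycles, including the fixed point 0).
Σ(ℓ_i−1) = 21−5 = 16; sign = (−1)^16 = +1.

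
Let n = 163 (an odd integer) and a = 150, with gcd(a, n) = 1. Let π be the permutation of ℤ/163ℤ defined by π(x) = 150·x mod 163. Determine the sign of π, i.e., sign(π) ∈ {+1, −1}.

+1

Trace 158: π^k(158) = [158, 65, 133, 64, 146, 58, 61] for k=0..6.
The orbit structure of x ↦ 150x mod 163: 7 orbits of sizes [27, 27, 27, 27, 27, 27, 1].
With 7 cycles on 163 points, sign = (−1)^{163−7} = +1.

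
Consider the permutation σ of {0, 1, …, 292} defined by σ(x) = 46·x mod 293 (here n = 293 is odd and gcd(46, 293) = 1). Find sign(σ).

+1

Start at x=133: 133 → 258 → 148 → 69 → 244 → 90 → 38 → … (one orbit).
π_46 has 5 disjoint cycles with lengths [73, 73, 73, 73, 1] on {0,…,292}.
n − c = 293 − 5 = 288; sign = (−1)^288 = +1.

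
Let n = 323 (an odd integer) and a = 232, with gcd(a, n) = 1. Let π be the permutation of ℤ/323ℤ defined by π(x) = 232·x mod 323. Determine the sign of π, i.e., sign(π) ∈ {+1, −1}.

-1

Trace 283: π^k(283) = [283, 87, 158, 157, 248, 42, 54] for k=0..6.
The orbit structure of x ↦ 232x mod 323: 6 orbits of sizes [144, 144, 16, 9, 9, 1].
n − c = 323 − 6 = 317; sign = (−1)^317 = -1.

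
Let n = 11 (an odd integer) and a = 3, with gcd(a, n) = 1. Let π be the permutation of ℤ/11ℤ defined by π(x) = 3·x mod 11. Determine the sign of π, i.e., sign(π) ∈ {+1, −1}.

Trace 3: π^k(3) = [3, 9, 5, 4, 1] for k=0..4.
π_3 has 3 disjoint cycles with lengths [5, 5, 1] on {0,…,10}.
3 cycles on 11: each ℓ→(−1)^(ℓ−1), product (−1)^8 = +1.

+1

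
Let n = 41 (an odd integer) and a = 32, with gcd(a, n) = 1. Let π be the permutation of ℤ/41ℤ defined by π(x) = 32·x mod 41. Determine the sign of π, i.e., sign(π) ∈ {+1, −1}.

+1

Orbit of 40 under x↦32x: [40, 9, 1, 32]… (length divides ord_41(32)).
Cycle lengths of π_32 on ℤ/41ℤ: [4, 4, 4, 4, 4, 4, 4, 4, 4, 4, 1]; 11 cycles in total.
sign(π) = (−1)^{n − #cycles} = (−1)^{41−11} = (−1)^30 = +1.
Via Zolotarev, sign(π_{32}) = (32|41) = +1.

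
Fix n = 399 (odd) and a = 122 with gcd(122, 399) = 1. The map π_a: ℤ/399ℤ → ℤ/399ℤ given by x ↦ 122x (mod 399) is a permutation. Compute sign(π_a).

-1

Start at x=398: 398 → 277 → 278 → 1 → 122 → 121 → 398 (one orbit).
Cycle lengths of π_122 on ℤ/399ℤ: [6, 6, 6, 6, 6, 6, 6, 6, 6, 6, 6, 6, 6, 6, 6, 6, 6, 6, 6, 6, 6, 6, 6, 6, 6, 6, 6, 6, 6, 6, 6, 6, 6, 6, 6, 6, 6, 6, 6, 6, 6, 6, 6, 6, 6, 6, 6, 6, 6, 6, 6, 6, 6, 6, 6, 6, 6, 6, 6, 6, 6, 6, 6, 6, 6, 6, 2, 1]; 68 cycles in total.
399 − 68 = 331 transpositions; sign(π) = (−1)^331 = -1.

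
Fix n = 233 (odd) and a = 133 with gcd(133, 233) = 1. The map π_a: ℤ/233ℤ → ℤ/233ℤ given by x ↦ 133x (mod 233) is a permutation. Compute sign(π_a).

Orbit of 107 under x↦133x: [107, 18, 64, 124, 182, 207, 37]… (length divides ord_233(133)).
Cycle type of π: 116×2 + 1; total 3 cycles.
sign(π) = (−1)^{n − #cycles} = (−1)^{233−3} = (−1)^230 = +1.
The Jacobi symbol (133|233) = +1 (Zolotarev) agrees.

+1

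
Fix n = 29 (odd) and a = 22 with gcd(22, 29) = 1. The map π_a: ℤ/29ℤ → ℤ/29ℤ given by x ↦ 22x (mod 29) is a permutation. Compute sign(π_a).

Start at x=13: 13 → 25 → 28 → 7 → 9 → 24 → 6 → … (one orbit).
Cycle type of π: 14×2 + 1; total 3 cycles.
Σ(ℓ_i−1) = 29−3 = 26; sign = (−1)^26 = +1.
Via Zolotarev, sign(π_{22}) = (22|29) = +1.

+1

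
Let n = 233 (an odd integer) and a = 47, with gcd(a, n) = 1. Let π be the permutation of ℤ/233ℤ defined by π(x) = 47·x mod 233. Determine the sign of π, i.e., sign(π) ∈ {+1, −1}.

Trace 43: π^k(43) = [43, 157, 156, 109, 230, 92, 130] for k=0..6.
The orbit structure of x ↦ 47x mod 233: 2 orbits of sizes [232, 1].
sign(π) = (−1)^{n − #cycles} = (−1)^{233−2} = (−1)^231 = -1.
Via Zolotarev, sign(π_{47}) = (47|233) = -1.

-1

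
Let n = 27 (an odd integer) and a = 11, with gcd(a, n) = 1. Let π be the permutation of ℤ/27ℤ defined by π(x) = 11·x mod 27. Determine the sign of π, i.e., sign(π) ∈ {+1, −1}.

Orbit of 22 under x↦11x: [22, 26, 16, 14, 19, 20, 4]… (length divides ord_27(11)).
Decompose π into cycles: lengths [18, 6, 2, 1] (4 cycles, including the fixed point 0).
n − c = 27 − 4 = 23; sign = (−1)^23 = -1.
Check: (11/27) = -1 by Zolotarev.

-1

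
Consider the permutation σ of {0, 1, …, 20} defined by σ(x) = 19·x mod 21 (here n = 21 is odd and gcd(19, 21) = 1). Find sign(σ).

-1

Start at x=4: 4 → 13 → 16 → 10 → 1 → 19 → 4 (one orbit).
π_19 has 6 disjoint cycles with lengths [6, 6, 6, 1, 1, 1] on {0,…,20}.
Σ(ℓ_i−1) = 21−6 = 15; sign = (−1)^15 = -1.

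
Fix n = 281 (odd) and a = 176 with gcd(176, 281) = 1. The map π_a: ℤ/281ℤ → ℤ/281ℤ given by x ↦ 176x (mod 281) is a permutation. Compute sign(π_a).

-1

Orbit of 144 under x↦176x: [144, 54, 231, 192, 72, 27, 256]… (length divides ord_281(176)).
Cycle type of π: 280 + 1; total 2 cycles.
2 cycles on 281: each ℓ→(−1)^(ℓ−1), product (−1)^279 = -1.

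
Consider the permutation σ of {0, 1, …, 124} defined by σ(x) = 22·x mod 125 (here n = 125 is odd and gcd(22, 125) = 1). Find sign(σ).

-1

Orbit of 81 under x↦22x: [81, 32, 79, 113, 111, 67, 99]… (length divides ord_125(22)).
Decompose π into cycles: lengths [100, 20, 4, 1] (4 cycles, including the fixed point 0).
125 − 4 = 121 transpositions; sign(π) = (−1)^121 = -1.
Zolotarev: (22|125) = -1, matching the cycle-count sign.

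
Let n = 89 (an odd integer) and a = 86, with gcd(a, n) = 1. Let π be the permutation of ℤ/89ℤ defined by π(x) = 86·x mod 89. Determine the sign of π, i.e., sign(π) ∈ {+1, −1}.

-1

Trace 36: π^k(36) = [36, 70, 57, 7, 68, 63, 78] for k=0..6.
Decompose π into cycles: lengths [88, 1] (2 cycles, including the fixed point 0).
Σ(ℓ_i−1) = 89−2 = 87; sign = (−1)^87 = -1.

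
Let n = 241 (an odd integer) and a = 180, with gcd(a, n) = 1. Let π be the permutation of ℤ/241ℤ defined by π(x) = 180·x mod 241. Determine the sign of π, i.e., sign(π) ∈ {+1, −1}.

+1

Trace 177: π^k(177) = [177, 48, 205, 27, 40, 211, 143] for k=0..6.
The orbit structure of x ↦ 180x mod 241: 7 orbits of sizes [40, 40, 40, 40, 40, 40, 1].
Σ(ℓ_i−1) = 241−7 = 234; sign = (−1)^234 = +1.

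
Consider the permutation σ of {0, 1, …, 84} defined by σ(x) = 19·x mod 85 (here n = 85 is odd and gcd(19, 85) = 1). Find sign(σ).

Orbit of 59 under x↦19x: [59, 16, 49, 81, 9, 1, 19]… (length divides ord_85(19)).
Decompose π into cycles: lengths [8, 8, 8, 8, 8, 8, 8, 8, 8, 8, 2, 2, 1] (13 cycles, including the fixed point 0).
13 cycles on 85: each ℓ→(−1)^(ℓ−1), product (−1)^72 = +1.

+1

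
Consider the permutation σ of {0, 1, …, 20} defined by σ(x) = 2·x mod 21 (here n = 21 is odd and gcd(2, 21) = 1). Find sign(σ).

-1

Orbit of 11 under x↦2x: [11, 1, 2, 4, 8, 16]… (length divides ord_21(2)).
6 cycles of lengths [6, 6, 3, 3, 2, 1].
n − c = 21 − 6 = 15; sign = (−1)^15 = -1.
The Jacobi symbol (2|21) = -1 (Zolotarev) agrees.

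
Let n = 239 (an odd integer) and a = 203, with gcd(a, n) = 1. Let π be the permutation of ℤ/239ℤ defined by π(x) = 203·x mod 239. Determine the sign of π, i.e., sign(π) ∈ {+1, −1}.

Trace 6: π^k(6) = [6, 23, 128, 172, 22, 164, 71] for k=0..6.
Decompose π into cycles: lengths [34, 34, 34, 34, 34, 34, 34, 1] (8 cycles, including the fixed point 0).
8 cycles on 239: each ℓ→(−1)^(ℓ−1), product (−1)^231 = -1.
Via Zolotarev, sign(π_{203}) = (203|239) = -1.

-1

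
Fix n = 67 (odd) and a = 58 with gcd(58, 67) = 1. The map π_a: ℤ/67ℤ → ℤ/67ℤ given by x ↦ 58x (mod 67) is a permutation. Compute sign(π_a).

-1

Orbit of 58 under x↦58x: [58, 14, 8, 62, 45, 64, 27]… (length divides ord_67(58)).
4 cycles of lengths [22, 22, 22, 1].
With 4 cycles on 67 points, sign = (−1)^{67−4} = -1.
Check: (58/67) = -1 by Zolotarev.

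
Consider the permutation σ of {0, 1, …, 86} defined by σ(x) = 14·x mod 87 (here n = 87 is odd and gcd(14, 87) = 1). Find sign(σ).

Start at x=22: 22 → 47 → 49 → 77 → 34 → 41 → 52 → … (one orbit).
The orbit structure of x ↦ 14x mod 87: 5 orbits of sizes [28, 28, 28, 2, 1].
sign(π) = (−1)^{n − #cycles} = (−1)^{87−5} = (−1)^82 = +1.
Via Zolotarev, sign(π_{14}) = (14|87) = +1.

+1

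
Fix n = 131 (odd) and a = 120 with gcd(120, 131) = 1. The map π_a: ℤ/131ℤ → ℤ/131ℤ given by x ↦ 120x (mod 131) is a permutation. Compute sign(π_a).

Orbit of 16 under x↦120x: [16, 86, 102, 57, 28, 85, 113]… (length divides ord_131(120)).
The orbit structure of x ↦ 120x mod 131: 2 orbits of sizes [130, 1].
2 cycles on 131: each ℓ→(−1)^(ℓ−1), product (−1)^129 = -1.
(120|131)_J = -1 (Zolotarev's lemma cross-check).

-1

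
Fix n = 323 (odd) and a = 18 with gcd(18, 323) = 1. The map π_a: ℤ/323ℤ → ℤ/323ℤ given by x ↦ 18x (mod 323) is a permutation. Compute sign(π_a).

-1

Trace 18: π^k(18) = [18, 1] for k=0..1.
π_18 has 170 disjoint cycles with lengths [2, 2, 2, 2, 2, 2, 2, 2, 2, 2, 2, 2, 2, 2, 2, 2, 2, 2, 2, 2, 2, 2, 2, 2, 2, 2, 2, 2, 2, 2, 2, 2, 2, 2, 2, 2, 2, 2, 2, 2, 2, 2, 2, 2, 2, 2, 2, 2, 2, 2, 2, 2, 2, 2, 2, 2, 2, 2, 2, 2, 2, 2, 2, 2, 2, 2, 2, 2, 2, 2, 2, 2, 2, 2, 2, 2, 2, 2, 2, 2, 2, 2, 2, 2, 2, 2, 2, 2, 2, 2, 2, 2, 2, 2, 2, 2, 2, 2, 2, 2, 2, 2, 2, 2, 2, 2, 2, 2, 2, 2, 2, 2, 2, 2, 2, 2, 2, 2, 2, 2, 2, 2, 2, 2, 2, 2, 2, 2, 2, 2, 2, 2, 2, 2, 2, 2, 2, 2, 2, 2, 2, 2, 2, 2, 2, 2, 2, 2, 2, 2, 2, 2, 2, 1, 1, 1, 1, 1, 1, 1, 1, 1, 1, 1, 1, 1, 1, 1, 1, 1] on {0,…,322}.
With 170 cycles on 323 points, sign = (−1)^{323−170} = -1.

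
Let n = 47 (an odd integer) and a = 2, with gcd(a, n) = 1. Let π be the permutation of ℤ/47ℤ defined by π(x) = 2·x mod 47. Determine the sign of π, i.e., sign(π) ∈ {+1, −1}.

+1

Start at x=16: 16 → 32 → 17 → 34 → 21 → 42 → 37 → … (one orbit).
Decompose π into cycles: lengths [23, 23, 1] (3 cycles, including the fixed point 0).
n − c = 47 − 3 = 44; sign = (−1)^44 = +1.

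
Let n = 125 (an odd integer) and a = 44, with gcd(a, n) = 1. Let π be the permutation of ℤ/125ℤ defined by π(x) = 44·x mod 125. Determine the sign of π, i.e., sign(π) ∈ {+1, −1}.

+1

Trace 6: π^k(6) = [6, 14, 116, 104, 76, 94, 11] for k=0..6.
Cycle type of π: 50×2 + 10×2 + 2×2 + 1; total 7 cycles.
n − c = 125 − 7 = 118; sign = (−1)^118 = +1.
Via Zolotarev, sign(π_{44}) = (44|125) = +1.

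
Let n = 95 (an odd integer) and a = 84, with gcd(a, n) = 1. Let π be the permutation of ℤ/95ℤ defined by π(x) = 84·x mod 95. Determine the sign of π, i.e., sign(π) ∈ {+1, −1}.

Start at x=84: 84 → 26 → 94 → 11 → 69 → 1 → 84 (one orbit).
Cycle lengths of π_84 on ℤ/95ℤ: [6, 6, 6, 6, 6, 6, 6, 6, 6, 6, 6, 6, 6, 6, 6, 2, 2, 1]; 18 cycles in total.
Σ(ℓ_i−1) = 95−18 = 77; sign = (−1)^77 = -1.

-1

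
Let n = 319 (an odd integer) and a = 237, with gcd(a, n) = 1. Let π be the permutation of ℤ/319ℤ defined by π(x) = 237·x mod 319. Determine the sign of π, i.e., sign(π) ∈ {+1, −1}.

-1

Orbit of 238 under x↦237x: [238, 262, 208, 170, 96, 103, 167]… (length divides ord_319(237)).
8 cycles of lengths [70, 70, 70, 70, 14, 14, 10, 1].
sign(π) = (−1)^{n − #cycles} = (−1)^{319−8} = (−1)^311 = -1.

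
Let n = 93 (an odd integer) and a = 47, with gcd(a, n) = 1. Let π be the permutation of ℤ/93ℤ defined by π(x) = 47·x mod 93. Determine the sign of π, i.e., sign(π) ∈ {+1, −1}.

Start at x=35: 35 → 64 → 32 → 16 → 8 → 4 → 2 → … (one orbit).
The orbit structure of x ↦ 47x mod 93: 14 orbits of sizes [10, 10, 10, 10, 10, 10, 5, 5, 5, 5, 5, 5, 2, 1].
93 − 14 = 79 transpositions; sign(π) = (−1)^79 = -1.

-1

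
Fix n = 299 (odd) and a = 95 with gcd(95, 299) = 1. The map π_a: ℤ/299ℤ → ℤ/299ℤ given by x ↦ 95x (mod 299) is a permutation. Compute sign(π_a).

+1

Trace 108: π^k(108) = [108, 94, 259, 87, 192, 1, 95] for k=0..6.
9 cycles of lengths [66, 66, 66, 66, 11, 11, 6, 6, 1].
Σ(ℓ_i−1) = 299−9 = 290; sign = (−1)^290 = +1.
(95|299)_J = +1 (Zolotarev's lemma cross-check).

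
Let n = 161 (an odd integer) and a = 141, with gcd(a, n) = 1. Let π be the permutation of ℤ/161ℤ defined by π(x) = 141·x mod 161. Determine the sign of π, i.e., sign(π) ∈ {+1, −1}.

+1

Start at x=50: 50 → 127 → 36 → 85 → 71 → 29 → 64 → … (one orbit).
Cycle lengths of π_141 on ℤ/161ℤ: [11, 11, 11, 11, 11, 11, 11, 11, 11, 11, 11, 11, 11, 11, 1, 1, 1, 1, 1, 1, 1]; 21 cycles in total.
Σ(ℓ_i−1) = 161−21 = 140; sign = (−1)^140 = +1.
Zolotarev: (141|161) = +1, matching the cycle-count sign.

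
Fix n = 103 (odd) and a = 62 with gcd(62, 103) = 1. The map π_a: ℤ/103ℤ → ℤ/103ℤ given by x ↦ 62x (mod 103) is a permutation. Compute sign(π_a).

Orbit of 61 under x↦62x: [61, 74, 56, 73, 97, 40, 8]… (length divides ord_103(62)).
2 cycles of lengths [102, 1].
sign(π) = (−1)^{n − #cycles} = (−1)^{103−2} = (−1)^101 = -1.
Zolotarev: (62|103) = -1, matching the cycle-count sign.

-1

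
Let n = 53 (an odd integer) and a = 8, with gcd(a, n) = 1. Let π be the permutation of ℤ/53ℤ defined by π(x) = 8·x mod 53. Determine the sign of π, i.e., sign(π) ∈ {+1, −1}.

-1

Trace 28: π^k(28) = [28, 12, 43, 26, 49, 21, 9] for k=0..6.
Cycle type of π: 52 + 1; total 2 cycles.
Σ(ℓ_i−1) = 53−2 = 51; sign = (−1)^51 = -1.
Via Zolotarev, sign(π_{8}) = (8|53) = -1.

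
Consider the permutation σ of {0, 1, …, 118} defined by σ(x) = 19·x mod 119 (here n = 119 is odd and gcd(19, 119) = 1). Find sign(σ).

Trace 87: π^k(87) = [87, 106, 110, 67, 83, 30, 94] for k=0..6.
8 cycles of lengths [24, 24, 24, 24, 8, 8, 6, 1].
8 cycles on 119: each ℓ→(−1)^(ℓ−1), product (−1)^111 = -1.

-1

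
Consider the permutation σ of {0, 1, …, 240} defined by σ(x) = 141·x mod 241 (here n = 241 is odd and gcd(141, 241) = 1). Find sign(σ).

Trace 16: π^k(16) = [16, 87, 217, 231, 36, 15, 187] for k=0..6.
Decompose π into cycles: lengths [30, 30, 30, 30, 30, 30, 30, 30, 1] (9 cycles, including the fixed point 0).
sign(π) = (−1)^{n − #cycles} = (−1)^{241−9} = (−1)^232 = +1.

+1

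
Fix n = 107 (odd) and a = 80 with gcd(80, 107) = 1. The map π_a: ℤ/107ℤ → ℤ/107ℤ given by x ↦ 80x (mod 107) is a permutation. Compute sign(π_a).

Trace 99: π^k(99) = [99, 2, 53, 67, 10, 51, 14] for k=0..6.
π_80 has 2 disjoint cycles with lengths [106, 1] on {0,…,106}.
n − c = 107 − 2 = 105; sign = (−1)^105 = -1.

-1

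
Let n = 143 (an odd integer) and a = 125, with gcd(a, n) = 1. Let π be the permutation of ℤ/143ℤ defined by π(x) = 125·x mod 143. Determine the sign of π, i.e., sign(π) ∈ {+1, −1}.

Trace 14: π^k(14) = [14, 34, 103, 5, 53, 47, 12] for k=0..6.
12 cycles of lengths [20, 20, 20, 20, 20, 20, 5, 5, 4, 4, 4, 1].
sign(π) = (−1)^{n − #cycles} = (−1)^{143−12} = (−1)^131 = -1.
Check: (125/143) = -1 by Zolotarev.

-1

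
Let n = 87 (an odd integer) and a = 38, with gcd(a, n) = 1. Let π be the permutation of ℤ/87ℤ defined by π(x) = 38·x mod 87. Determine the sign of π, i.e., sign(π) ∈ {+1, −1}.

-1

Start at x=1: 1 → 38 → 52 → 62 → 7 → 5 → 16 → … (one orbit).
Decompose π into cycles: lengths [14, 14, 14, 14, 14, 14, 2, 1] (8 cycles, including the fixed point 0).
n − c = 87 − 8 = 79; sign = (−1)^79 = -1.
Check: (38/87) = -1 by Zolotarev.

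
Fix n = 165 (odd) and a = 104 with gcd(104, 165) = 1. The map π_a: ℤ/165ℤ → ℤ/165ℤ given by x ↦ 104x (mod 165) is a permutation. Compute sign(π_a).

Start at x=119: 119 → 1 → 104 → 91 → 59 → 31 → 89 → … (one orbit).
Cycle type of π: 10×14 + 5×2 + 2×7 + 1; total 24 cycles.
Σ(ℓ_i−1) = 165−24 = 141; sign = (−1)^141 = -1.

-1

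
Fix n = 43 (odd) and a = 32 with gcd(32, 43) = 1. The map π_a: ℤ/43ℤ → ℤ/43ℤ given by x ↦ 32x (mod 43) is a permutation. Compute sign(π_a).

-1

Orbit of 2 under x↦32x: [2, 21, 27, 4, 42, 11, 8]… (length divides ord_43(32)).
The orbit structure of x ↦ 32x mod 43: 4 orbits of sizes [14, 14, 14, 1].
Σ(ℓ_i−1) = 43−4 = 39; sign = (−1)^39 = -1.
Via Zolotarev, sign(π_{32}) = (32|43) = -1.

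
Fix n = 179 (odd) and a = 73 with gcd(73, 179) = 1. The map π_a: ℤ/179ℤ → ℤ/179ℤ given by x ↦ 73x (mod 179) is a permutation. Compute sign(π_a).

Trace 99: π^k(99) = [99, 67, 58, 117, 128, 36, 122] for k=0..6.
The orbit structure of x ↦ 73x mod 179: 2 orbits of sizes [178, 1].
Σ(ℓ_i−1) = 179−2 = 177; sign = (−1)^177 = -1.
Zolotarev: (73|179) = -1, matching the cycle-count sign.

-1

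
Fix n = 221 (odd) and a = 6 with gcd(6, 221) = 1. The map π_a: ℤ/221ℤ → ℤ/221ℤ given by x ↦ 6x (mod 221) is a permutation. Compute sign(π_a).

+1

Start at x=210: 210 → 155 → 46 → 55 → 109 → 212 → 167 → … (one orbit).
π_6 has 7 disjoint cycles with lengths [48, 48, 48, 48, 16, 12, 1] on {0,…,220}.
7 cycles on 221: each ℓ→(−1)^(ℓ−1), product (−1)^214 = +1.
The Jacobi symbol (6|221) = +1 (Zolotarev) agrees.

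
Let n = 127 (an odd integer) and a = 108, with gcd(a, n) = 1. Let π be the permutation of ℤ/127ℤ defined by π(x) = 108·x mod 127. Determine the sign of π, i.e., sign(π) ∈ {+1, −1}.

-1

Trace 20: π^k(20) = [20, 1, 108, 107, 126, 19] for k=0..5.
Cycle type of π: 6×21 + 1; total 22 cycles.
22 cycles on 127: each ℓ→(−1)^(ℓ−1), product (−1)^105 = -1.
(108|127)_J = -1 (Zolotarev's lemma cross-check).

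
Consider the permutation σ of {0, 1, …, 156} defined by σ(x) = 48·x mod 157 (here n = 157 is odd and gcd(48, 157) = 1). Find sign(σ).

+1

Orbit of 108 under x↦48x: [108, 3, 144, 4, 35, 110, 99]… (length divides ord_157(48)).
3 cycles of lengths [78, 78, 1].
sign(π) = (−1)^{n − #cycles} = (−1)^{157−3} = (−1)^154 = +1.
Check: (48/157) = +1 by Zolotarev.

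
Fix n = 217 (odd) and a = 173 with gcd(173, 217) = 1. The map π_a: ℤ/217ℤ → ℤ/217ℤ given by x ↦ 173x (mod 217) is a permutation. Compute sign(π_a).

Trace 202: π^k(202) = [202, 9, 38, 64, 5, 214, 132] for k=0..6.
Decompose π into cycles: lengths [30, 30, 30, 30, 30, 30, 15, 15, 6, 1] (10 cycles, including the fixed point 0).
sign(π) = (−1)^{n − #cycles} = (−1)^{217−10} = (−1)^207 = -1.

-1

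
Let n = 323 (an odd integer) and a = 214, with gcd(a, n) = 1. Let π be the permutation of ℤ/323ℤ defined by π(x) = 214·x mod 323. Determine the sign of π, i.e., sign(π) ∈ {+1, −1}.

Trace 61: π^k(61) = [61, 134, 252, 310, 125, 264, 294] for k=0..6.
Cycle type of π: 144×2 + 16 + 9×2 + 1; total 6 cycles.
Σ(ℓ_i−1) = 323−6 = 317; sign = (−1)^317 = -1.
The Jacobi symbol (214|323) = -1 (Zolotarev) agrees.

-1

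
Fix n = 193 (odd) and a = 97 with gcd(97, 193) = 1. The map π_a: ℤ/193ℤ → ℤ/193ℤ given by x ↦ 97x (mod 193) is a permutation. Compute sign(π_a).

Start at x=9: 9 → 101 → 147 → 170 → 85 → 139 → 166 → … (one orbit).
π_97 has 3 disjoint cycles with lengths [96, 96, 1] on {0,…,192}.
193 − 3 = 190 transpositions; sign(π) = (−1)^190 = +1.
The Jacobi symbol (97|193) = +1 (Zolotarev) agrees.

+1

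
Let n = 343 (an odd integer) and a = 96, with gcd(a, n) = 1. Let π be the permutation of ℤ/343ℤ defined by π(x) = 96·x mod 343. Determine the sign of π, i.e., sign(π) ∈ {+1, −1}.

Trace 15: π^k(15) = [15, 68, 11, 27, 191, 157, 323] for k=0..6.
Cycle type of π: 294 + 42 + 6 + 1; total 4 cycles.
With 4 cycles on 343 points, sign = (−1)^{343−4} = -1.
Zolotarev: (96|343) = -1, matching the cycle-count sign.

-1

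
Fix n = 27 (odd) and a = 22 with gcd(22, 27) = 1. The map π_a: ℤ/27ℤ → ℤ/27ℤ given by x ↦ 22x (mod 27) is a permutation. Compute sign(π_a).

Orbit of 19 under x↦22x: [19, 13, 16, 1, 22, 25, 10]… (length divides ord_27(22)).
π_22 has 7 disjoint cycles with lengths [9, 9, 3, 3, 1, 1, 1] on {0,…,26}.
7 cycles on 27: each ℓ→(−1)^(ℓ−1), product (−1)^20 = +1.
The Jacobi symbol (22|27) = +1 (Zolotarev) agrees.

+1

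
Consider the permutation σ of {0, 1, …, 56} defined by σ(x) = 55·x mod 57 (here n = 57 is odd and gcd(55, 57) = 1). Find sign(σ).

Trace 25: π^k(25) = [25, 7, 43, 28, 1, 55, 4] for k=0..6.
π_55 has 9 disjoint cycles with lengths [9, 9, 9, 9, 9, 9, 1, 1, 1] on {0,…,56}.
9 cycles on 57: each ℓ→(−1)^(ℓ−1), product (−1)^48 = +1.

+1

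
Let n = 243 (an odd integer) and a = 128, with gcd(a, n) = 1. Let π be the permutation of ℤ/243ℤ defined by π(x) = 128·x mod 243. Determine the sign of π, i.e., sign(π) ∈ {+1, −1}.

Trace 16: π^k(16) = [16, 104, 190, 20, 130, 116, 25] for k=0..6.
The orbit structure of x ↦ 128x mod 243: 6 orbits of sizes [162, 54, 18, 6, 2, 1].
243 − 6 = 237 transpositions; sign(π) = (−1)^237 = -1.

-1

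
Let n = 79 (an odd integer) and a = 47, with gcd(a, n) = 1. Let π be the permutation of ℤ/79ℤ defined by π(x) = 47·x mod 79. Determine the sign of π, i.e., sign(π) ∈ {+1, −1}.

Trace 73: π^k(73) = [73, 34, 18, 56, 25, 69, 4] for k=0..6.
π_47 has 2 disjoint cycles with lengths [78, 1] on {0,…,78}.
n − c = 79 − 2 = 77; sign = (−1)^77 = -1.

-1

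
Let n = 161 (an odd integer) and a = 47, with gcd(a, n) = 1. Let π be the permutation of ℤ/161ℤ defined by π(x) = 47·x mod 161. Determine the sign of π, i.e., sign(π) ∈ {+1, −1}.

-1

Orbit of 47 under x↦47x: [47, 116, 139, 93, 24, 1]… (length divides ord_161(47)).
Decompose π into cycles: lengths [6, 6, 6, 6, 6, 6, 6, 6, 6, 6, 6, 6, 6, 6, 6, 6, 6, 6, 6, 6, 6, 6, 6, 1, 1, 1, 1, 1, 1, 1, 1, 1, 1, 1, 1, 1, 1, 1, 1, 1, 1, 1, 1, 1, 1, 1] (46 cycles, including the fixed point 0).
sign(π) = (−1)^{n − #cycles} = (−1)^{161−46} = (−1)^115 = -1.
(47|161)_J = -1 (Zolotarev's lemma cross-check).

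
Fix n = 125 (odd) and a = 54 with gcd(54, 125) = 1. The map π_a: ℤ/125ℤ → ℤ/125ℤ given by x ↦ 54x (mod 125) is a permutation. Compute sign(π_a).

Trace 44: π^k(44) = [44, 1, 54, 41, 89, 56, 24] for k=0..6.
7 cycles of lengths [50, 50, 10, 10, 2, 2, 1].
With 7 cycles on 125 points, sign = (−1)^{125−7} = +1.
Via Zolotarev, sign(π_{54}) = (54|125) = +1.

+1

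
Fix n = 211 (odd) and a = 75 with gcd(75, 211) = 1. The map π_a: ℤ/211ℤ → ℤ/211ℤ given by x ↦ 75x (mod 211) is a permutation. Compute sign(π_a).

Orbit of 116 under x↦75x: [116, 49, 88, 59, 205, 183, 10]… (length divides ord_211(75)).
Cycle lengths of π_75 on ℤ/211ℤ: [210, 1]; 2 cycles in total.
sign(π) = (−1)^{n − #cycles} = (−1)^{211−2} = (−1)^209 = -1.

-1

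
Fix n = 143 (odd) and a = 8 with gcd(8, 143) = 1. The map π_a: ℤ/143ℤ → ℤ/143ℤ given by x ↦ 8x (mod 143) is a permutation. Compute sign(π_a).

+1

Trace 73: π^k(73) = [73, 12, 96, 53, 138, 103, 109] for k=0..6.
11 cycles of lengths [20, 20, 20, 20, 20, 20, 10, 4, 4, 4, 1].
11 cycles on 143: each ℓ→(−1)^(ℓ−1), product (−1)^132 = +1.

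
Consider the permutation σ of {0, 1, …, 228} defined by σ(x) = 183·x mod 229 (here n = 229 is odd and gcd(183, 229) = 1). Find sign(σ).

+1

Start at x=14: 14 → 43 → 83 → 75 → 214 → 3 → 91 → … (one orbit).
Cycle type of π: 57×4 + 1; total 5 cycles.
With 5 cycles on 229 points, sign = (−1)^{229−5} = +1.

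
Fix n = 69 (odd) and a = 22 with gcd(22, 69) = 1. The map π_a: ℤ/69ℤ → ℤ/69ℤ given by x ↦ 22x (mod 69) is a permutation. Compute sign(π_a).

-1

Start at x=1: 1 → 22 → 1 (one orbit).
π_22 has 36 disjoint cycles with lengths [2, 2, 2, 2, 2, 2, 2, 2, 2, 2, 2, 2, 2, 2, 2, 2, 2, 2, 2, 2, 2, 2, 2, 2, 2, 2, 2, 2, 2, 2, 2, 2, 2, 1, 1, 1] on {0,…,68}.
sign(π) = (−1)^{n − #cycles} = (−1)^{69−36} = (−1)^33 = -1.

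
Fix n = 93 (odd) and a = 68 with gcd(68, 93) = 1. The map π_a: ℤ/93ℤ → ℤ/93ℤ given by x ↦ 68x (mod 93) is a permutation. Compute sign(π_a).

+1

Orbit of 68 under x↦68x: [68, 67, 92, 25, 26, 1]… (length divides ord_93(68)).
Decompose π into cycles: lengths [6, 6, 6, 6, 6, 6, 6, 6, 6, 6, 6, 6, 6, 6, 6, 2, 1] (17 cycles, including the fixed point 0).
17 cycles on 93: each ℓ→(−1)^(ℓ−1), product (−1)^76 = +1.
Via Zolotarev, sign(π_{68}) = (68|93) = +1.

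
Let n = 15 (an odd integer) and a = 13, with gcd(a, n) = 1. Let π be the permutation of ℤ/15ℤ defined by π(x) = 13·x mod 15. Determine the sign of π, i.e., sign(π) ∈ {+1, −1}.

Orbit of 13 under x↦13x: [13, 4, 7, 1]… (length divides ord_15(13)).
6 cycles of lengths [4, 4, 4, 1, 1, 1].
Σ(ℓ_i−1) = 15−6 = 9; sign = (−1)^9 = -1.
Check: (13/15) = -1 by Zolotarev.

-1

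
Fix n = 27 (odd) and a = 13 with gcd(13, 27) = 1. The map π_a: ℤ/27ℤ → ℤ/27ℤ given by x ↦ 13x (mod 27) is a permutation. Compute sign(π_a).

+1

Orbit of 4 under x↦13x: [4, 25, 1, 13, 7, 10, 22]… (length divides ord_27(13)).
Cycle type of π: 9×2 + 3×2 + 1×3; total 7 cycles.
n − c = 27 − 7 = 20; sign = (−1)^20 = +1.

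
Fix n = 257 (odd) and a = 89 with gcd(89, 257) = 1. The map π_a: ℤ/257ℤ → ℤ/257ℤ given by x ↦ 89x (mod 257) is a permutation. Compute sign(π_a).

Start at x=168: 168 → 46 → 239 → 197 → 57 → 190 → 205 → … (one orbit).
The orbit structure of x ↦ 89x mod 257: 3 orbits of sizes [128, 128, 1].
Σ(ℓ_i−1) = 257−3 = 254; sign = (−1)^254 = +1.

+1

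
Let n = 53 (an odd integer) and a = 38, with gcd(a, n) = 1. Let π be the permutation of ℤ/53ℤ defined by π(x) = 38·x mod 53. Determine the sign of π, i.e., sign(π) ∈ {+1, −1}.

+1

Start at x=52: 52 → 15 → 40 → 36 → 43 → 44 → 29 → … (one orbit).
π_38 has 3 disjoint cycles with lengths [26, 26, 1] on {0,…,52}.
With 3 cycles on 53 points, sign = (−1)^{53−3} = +1.
The Jacobi symbol (38|53) = +1 (Zolotarev) agrees.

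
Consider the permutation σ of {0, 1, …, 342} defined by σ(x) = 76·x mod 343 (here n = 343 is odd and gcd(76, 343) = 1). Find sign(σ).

Orbit of 300 under x↦76x: [300, 162, 307, 8, 265, 246, 174]… (length divides ord_343(76)).
10 cycles of lengths [98, 98, 98, 14, 14, 14, 2, 2, 2, 1].
343 − 10 = 333 transpositions; sign(π) = (−1)^333 = -1.
Check: (76/343) = -1 by Zolotarev.

-1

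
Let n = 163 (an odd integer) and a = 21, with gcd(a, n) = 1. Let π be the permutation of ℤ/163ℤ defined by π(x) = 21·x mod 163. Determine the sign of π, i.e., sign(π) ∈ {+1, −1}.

+1

Start at x=53: 53 → 135 → 64 → 40 → 25 → 36 → 104 → … (one orbit).
Cycle type of π: 27×6 + 1; total 7 cycles.
n − c = 163 − 7 = 156; sign = (−1)^156 = +1.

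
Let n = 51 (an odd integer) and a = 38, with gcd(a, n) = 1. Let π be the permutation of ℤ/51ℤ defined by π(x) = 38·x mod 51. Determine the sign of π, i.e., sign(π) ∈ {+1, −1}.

Start at x=16: 16 → 47 → 1 → 38 → 16 (one orbit).
Cycle type of π: 4×12 + 2 + 1; total 14 cycles.
51 − 14 = 37 transpositions; sign(π) = (−1)^37 = -1.
(38|51)_J = -1 (Zolotarev's lemma cross-check).

-1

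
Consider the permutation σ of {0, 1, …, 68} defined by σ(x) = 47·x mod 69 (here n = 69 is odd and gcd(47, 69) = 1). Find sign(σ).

-1

Start at x=1: 1 → 47 → 1 (one orbit).
The orbit structure of x ↦ 47x mod 69: 46 orbits of sizes [2, 2, 2, 2, 2, 2, 2, 2, 2, 2, 2, 2, 2, 2, 2, 2, 2, 2, 2, 2, 2, 2, 2, 1, 1, 1, 1, 1, 1, 1, 1, 1, 1, 1, 1, 1, 1, 1, 1, 1, 1, 1, 1, 1, 1, 1].
With 46 cycles on 69 points, sign = (−1)^{69−46} = -1.
Via Zolotarev, sign(π_{47}) = (47|69) = -1.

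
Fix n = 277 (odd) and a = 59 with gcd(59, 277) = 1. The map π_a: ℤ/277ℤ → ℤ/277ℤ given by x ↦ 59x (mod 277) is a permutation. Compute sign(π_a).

Trace 236: π^k(236) = [236, 74, 211, 261, 164, 258, 264] for k=0..6.
7 cycles of lengths [46, 46, 46, 46, 46, 46, 1].
sign(π) = (−1)^{n − #cycles} = (−1)^{277−7} = (−1)^270 = +1.
Via Zolotarev, sign(π_{59}) = (59|277) = +1.

+1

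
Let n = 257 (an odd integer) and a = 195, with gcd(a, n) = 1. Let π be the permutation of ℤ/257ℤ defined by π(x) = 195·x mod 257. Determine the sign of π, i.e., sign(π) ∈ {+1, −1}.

+1

Trace 34: π^k(34) = [34, 205, 140, 58, 2, 133, 235] for k=0..6.
3 cycles of lengths [128, 128, 1].
sign(π) = (−1)^{n − #cycles} = (−1)^{257−3} = (−1)^254 = +1.
The Jacobi symbol (195|257) = +1 (Zolotarev) agrees.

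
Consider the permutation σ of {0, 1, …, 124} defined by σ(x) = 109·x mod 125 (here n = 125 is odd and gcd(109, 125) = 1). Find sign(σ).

+1

Trace 71: π^k(71) = [71, 114, 51, 59, 56, 104, 86] for k=0..6.
The orbit structure of x ↦ 109x mod 125: 7 orbits of sizes [50, 50, 10, 10, 2, 2, 1].
125 − 7 = 118 transpositions; sign(π) = (−1)^118 = +1.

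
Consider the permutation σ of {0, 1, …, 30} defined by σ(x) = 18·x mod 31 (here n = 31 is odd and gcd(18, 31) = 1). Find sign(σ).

+1

Start at x=1: 1 → 18 → 14 → 4 → 10 → 25 → 16 → … (one orbit).
The orbit structure of x ↦ 18x mod 31: 3 orbits of sizes [15, 15, 1].
n − c = 31 − 3 = 28; sign = (−1)^28 = +1.
Zolotarev: (18|31) = +1, matching the cycle-count sign.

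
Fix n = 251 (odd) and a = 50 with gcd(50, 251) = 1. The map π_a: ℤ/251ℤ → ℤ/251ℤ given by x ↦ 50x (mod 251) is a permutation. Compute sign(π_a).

Orbit of 113 under x↦50x: [113, 128, 125, 226, 5, 250, 201]… (length divides ord_251(50)).
The orbit structure of x ↦ 50x mod 251: 6 orbits of sizes [50, 50, 50, 50, 50, 1].
Σ(ℓ_i−1) = 251−6 = 245; sign = (−1)^245 = -1.
(50|251)_J = -1 (Zolotarev's lemma cross-check).

-1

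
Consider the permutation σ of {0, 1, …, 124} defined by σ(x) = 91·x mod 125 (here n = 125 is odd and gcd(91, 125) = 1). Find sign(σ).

Start at x=26: 26 → 116 → 56 → 96 → 111 → 101 → 66 → … (one orbit).
Cycle lengths of π_91 on ℤ/125ℤ: [25, 25, 25, 25, 5, 5, 5, 5, 1, 1, 1, 1, 1]; 13 cycles in total.
Σ(ℓ_i−1) = 125−13 = 112; sign = (−1)^112 = +1.

+1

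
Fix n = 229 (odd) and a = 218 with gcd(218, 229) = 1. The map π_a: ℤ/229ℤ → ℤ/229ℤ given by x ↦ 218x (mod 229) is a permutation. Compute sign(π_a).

Start at x=17: 17 → 42 → 225 → 44 → 203 → 57 → 60 → … (one orbit).
Decompose π into cycles: lengths [19, 19, 19, 19, 19, 19, 19, 19, 19, 19, 19, 19, 1] (13 cycles, including the fixed point 0).
n − c = 229 − 13 = 216; sign = (−1)^216 = +1.
(218|229)_J = +1 (Zolotarev's lemma cross-check).

+1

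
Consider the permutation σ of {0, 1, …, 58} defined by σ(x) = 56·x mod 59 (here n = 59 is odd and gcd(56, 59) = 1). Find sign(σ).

-1

Start at x=52: 52 → 21 → 55 → 12 → 23 → 49 → 30 → … (one orbit).
The orbit structure of x ↦ 56x mod 59: 2 orbits of sizes [58, 1].
With 2 cycles on 59 points, sign = (−1)^{59−2} = -1.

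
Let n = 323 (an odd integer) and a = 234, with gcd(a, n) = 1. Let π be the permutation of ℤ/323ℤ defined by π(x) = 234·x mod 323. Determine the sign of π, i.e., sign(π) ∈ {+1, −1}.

Start at x=310: 310 → 188 → 64 → 118 → 157 → 239 → 47 → … (one orbit).
Cycle lengths of π_234 on ℤ/323ℤ: [36, 36, 36, 36, 36, 36, 36, 36, 9, 9, 4, 4, 4, 4, 1]; 15 cycles in total.
Σ(ℓ_i−1) = 323−15 = 308; sign = (−1)^308 = +1.
Zolotarev: (234|323) = +1, matching the cycle-count sign.

+1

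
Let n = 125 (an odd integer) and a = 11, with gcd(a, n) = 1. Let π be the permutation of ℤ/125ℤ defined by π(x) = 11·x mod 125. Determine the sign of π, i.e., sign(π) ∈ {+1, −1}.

+1

Start at x=121: 121 → 81 → 16 → 51 → 61 → 46 → 6 → … (one orbit).
π_11 has 13 disjoint cycles with lengths [25, 25, 25, 25, 5, 5, 5, 5, 1, 1, 1, 1, 1] on {0,…,124}.
125 − 13 = 112 transpositions; sign(π) = (−1)^112 = +1.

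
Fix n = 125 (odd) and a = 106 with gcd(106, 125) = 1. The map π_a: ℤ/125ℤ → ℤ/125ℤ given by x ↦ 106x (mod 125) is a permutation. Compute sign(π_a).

+1

Start at x=96: 96 → 51 → 31 → 36 → 66 → 121 → 76 → … (one orbit).
π_106 has 13 disjoint cycles with lengths [25, 25, 25, 25, 5, 5, 5, 5, 1, 1, 1, 1, 1] on {0,…,124}.
sign(π) = (−1)^{n − #cycles} = (−1)^{125−13} = (−1)^112 = +1.
Check: (106/125) = +1 by Zolotarev.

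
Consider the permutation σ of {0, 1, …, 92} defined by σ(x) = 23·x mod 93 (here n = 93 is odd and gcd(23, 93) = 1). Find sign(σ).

+1

Trace 89: π^k(89) = [89, 1, 23, 64, 77, 4, 92] for k=0..6.
Cycle lengths of π_23 on ℤ/93ℤ: [10, 10, 10, 10, 10, 10, 10, 10, 10, 2, 1]; 11 cycles in total.
Σ(ℓ_i−1) = 93−11 = 82; sign = (−1)^82 = +1.
(23|93)_J = +1 (Zolotarev's lemma cross-check).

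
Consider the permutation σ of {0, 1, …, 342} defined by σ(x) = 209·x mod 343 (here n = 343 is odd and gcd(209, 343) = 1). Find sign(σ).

Trace 92: π^k(92) = [92, 20, 64, 342, 134, 223, 302] for k=0..6.
Decompose π into cycles: lengths [98, 98, 98, 14, 14, 14, 2, 2, 2, 1] (10 cycles, including the fixed point 0).
343 − 10 = 333 transpositions; sign(π) = (−1)^333 = -1.
(209|343)_J = -1 (Zolotarev's lemma cross-check).

-1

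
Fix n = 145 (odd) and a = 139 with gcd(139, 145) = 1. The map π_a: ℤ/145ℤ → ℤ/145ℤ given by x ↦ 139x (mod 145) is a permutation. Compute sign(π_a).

Trace 141: π^k(141) = [141, 24, 1, 139, 36, 74, 136] for k=0..6.
Cycle type of π: 14×8 + 7×4 + 2×2 + 1; total 15 cycles.
145 − 15 = 130 transpositions; sign(π) = (−1)^130 = +1.

+1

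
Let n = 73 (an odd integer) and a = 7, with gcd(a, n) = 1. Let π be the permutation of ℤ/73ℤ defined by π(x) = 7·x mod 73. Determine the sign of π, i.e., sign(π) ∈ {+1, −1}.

-1

Start at x=65: 65 → 17 → 46 → 30 → 64 → 10 → 70 → … (one orbit).
4 cycles of lengths [24, 24, 24, 1].
sign(π) = (−1)^{n − #cycles} = (−1)^{73−4} = (−1)^69 = -1.
(7|73)_J = -1 (Zolotarev's lemma cross-check).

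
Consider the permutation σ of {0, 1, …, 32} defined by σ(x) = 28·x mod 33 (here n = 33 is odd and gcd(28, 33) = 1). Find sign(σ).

Orbit of 19 under x↦28x: [19, 4, 13, 1, 28, 25, 7]… (length divides ord_33(28)).
Cycle type of π: 10×3 + 1×3; total 6 cycles.
n − c = 33 − 6 = 27; sign = (−1)^27 = -1.
Zolotarev: (28|33) = -1, matching the cycle-count sign.

-1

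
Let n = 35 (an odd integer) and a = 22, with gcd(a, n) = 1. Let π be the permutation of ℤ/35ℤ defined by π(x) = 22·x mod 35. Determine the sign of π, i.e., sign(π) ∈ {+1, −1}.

-1

Trace 8: π^k(8) = [8, 1, 22, 29] for k=0..3.
Decompose π into cycles: lengths [4, 4, 4, 4, 4, 4, 4, 1, 1, 1, 1, 1, 1, 1] (14 cycles, including the fixed point 0).
sign(π) = (−1)^{n − #cycles} = (−1)^{35−14} = (−1)^21 = -1.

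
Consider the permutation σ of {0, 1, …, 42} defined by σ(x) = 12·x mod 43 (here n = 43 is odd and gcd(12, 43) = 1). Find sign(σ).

-1

Start at x=11: 11 → 3 → 36 → 2 → 24 → 30 → 16 → … (one orbit).
π_12 has 2 disjoint cycles with lengths [42, 1] on {0,…,42}.
n − c = 43 − 2 = 41; sign = (−1)^41 = -1.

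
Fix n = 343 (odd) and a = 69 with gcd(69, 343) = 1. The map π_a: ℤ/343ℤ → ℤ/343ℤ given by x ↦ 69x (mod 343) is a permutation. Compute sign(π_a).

Trace 78: π^k(78) = [78, 237, 232, 230, 92, 174, 1] for k=0..6.
Cycle lengths of π_69 on ℤ/343ℤ: [98, 98, 98, 14, 14, 14, 2, 2, 2, 1]; 10 cycles in total.
n − c = 343 − 10 = 333; sign = (−1)^333 = -1.

-1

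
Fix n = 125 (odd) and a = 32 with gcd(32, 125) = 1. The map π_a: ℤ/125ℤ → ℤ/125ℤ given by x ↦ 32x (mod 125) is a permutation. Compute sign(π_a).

Orbit of 7 under x↦32x: [7, 99, 43, 1, 32, 24, 18]… (length divides ord_125(32)).
Decompose π into cycles: lengths [20, 20, 20, 20, 20, 4, 4, 4, 4, 4, 4, 1] (12 cycles, including the fixed point 0).
sign(π) = (−1)^{n − #cycles} = (−1)^{125−12} = (−1)^113 = -1.
Zolotarev: (32|125) = -1, matching the cycle-count sign.

-1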